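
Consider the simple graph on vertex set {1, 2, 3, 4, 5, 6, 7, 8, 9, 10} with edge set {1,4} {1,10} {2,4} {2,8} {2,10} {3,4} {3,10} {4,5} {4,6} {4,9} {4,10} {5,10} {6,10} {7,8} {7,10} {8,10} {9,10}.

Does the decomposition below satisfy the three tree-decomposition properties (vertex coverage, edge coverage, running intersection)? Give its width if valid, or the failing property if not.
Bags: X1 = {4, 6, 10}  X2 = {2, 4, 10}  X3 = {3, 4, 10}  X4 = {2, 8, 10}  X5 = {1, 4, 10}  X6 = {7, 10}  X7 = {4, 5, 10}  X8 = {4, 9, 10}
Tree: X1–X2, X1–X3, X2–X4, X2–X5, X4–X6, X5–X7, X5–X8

No — edge (8,7) lies in no bag.

A tree decomposition must satisfy three properties: every vertex lies in some bag; for every edge, both endpoints lie together in some bag; and for every vertex, the bags containing it form a connected subtree. Here edge (8,7) lies in no bag, so the decomposition is invalid.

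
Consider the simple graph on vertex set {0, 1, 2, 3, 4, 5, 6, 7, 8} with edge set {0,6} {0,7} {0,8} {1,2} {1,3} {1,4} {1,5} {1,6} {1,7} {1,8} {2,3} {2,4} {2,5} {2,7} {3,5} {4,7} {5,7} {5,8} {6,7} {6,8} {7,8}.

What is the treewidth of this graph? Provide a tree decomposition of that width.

Treewidth 3.
One such decomposition:
Bags: B1 = {1, 2, 5, 7}  B2 = {1, 2, 3, 5}  B3 = {1, 5, 7, 8}  B4 = {1, 6, 7, 8}  B5 = {1, 2, 4, 7}  B6 = {0, 6, 7, 8}
Tree: B1–B2, B1–B3, B3–B4, B1–B5, B4–B6

Each bag holds 4 vertices, so the decomposition has width 3, which upper-bounds the treewidth. For the lower bound, the 4 vertices {0, 6, 7, 8} are pairwise adjacent, and any tree decomposition puts a clique entirely inside one bag — forcing width ≥ 3. Hence tw(G) = 3 exactly.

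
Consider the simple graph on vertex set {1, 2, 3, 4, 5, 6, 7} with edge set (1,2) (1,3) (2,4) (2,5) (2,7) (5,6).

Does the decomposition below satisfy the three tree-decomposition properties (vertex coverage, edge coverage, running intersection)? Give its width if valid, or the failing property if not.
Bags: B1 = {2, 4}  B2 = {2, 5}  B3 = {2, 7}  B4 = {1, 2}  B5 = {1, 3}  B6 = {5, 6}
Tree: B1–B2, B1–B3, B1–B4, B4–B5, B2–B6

Yes; width 1.

Every vertex of G appears in some bag (union = {1, 2, 3, 4, 5, 6, 7}); every edge is covered by a bag; and for each vertex v the set of bags containing v is connected in the bag tree. The decomposition is therefore valid. The largest bag has 2 vertices, so the width is 1.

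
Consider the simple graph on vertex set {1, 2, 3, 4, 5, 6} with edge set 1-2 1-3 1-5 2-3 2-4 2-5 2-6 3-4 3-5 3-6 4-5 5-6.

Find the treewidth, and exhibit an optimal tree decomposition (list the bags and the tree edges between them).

Treewidth 3.
One optimal decomposition is:
Bags: B1 = {2, 3, 4, 5}  B2 = {1, 2, 3, 5}  B3 = {2, 3, 5, 6}
Tree: B1–B2, B1–B3

The largest bag has 4 vertices, giving width 3; this decomposition certifies tw(G) ≤ 3. Conversely, {1, 2, 3, 5} is a clique of size 4, and the vertices of any clique must share a bag in every tree decomposition; so some bag has ≥ 4 vertices and tw(G) ≥ 3. Hence tw(G) = 3 exactly.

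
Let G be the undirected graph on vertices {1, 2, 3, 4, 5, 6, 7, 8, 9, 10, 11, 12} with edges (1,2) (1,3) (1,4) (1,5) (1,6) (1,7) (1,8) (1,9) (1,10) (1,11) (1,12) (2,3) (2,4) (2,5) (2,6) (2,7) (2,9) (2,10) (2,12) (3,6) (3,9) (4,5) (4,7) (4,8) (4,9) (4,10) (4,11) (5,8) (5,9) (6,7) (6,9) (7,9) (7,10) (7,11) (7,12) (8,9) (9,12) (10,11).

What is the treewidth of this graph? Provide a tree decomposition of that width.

Treewidth 4.
One optimal decomposition is:
Bags: B1 = {1, 2, 4, 7, 9}  B2 = {1, 2, 6, 7, 9}  B3 = {1, 2, 4, 5, 9}  B4 = {1, 2, 3, 6, 9}  B5 = {1, 2, 7, 9, 12}  B6 = {1, 2, 4, 7, 10}  B7 = {1, 4, 5, 8, 9}  B8 = {1, 4, 7, 10, 11}
Tree: B1–B2, B1–B3, B2–B4, B2–B5, B1–B6, B3–B7, B6–B8

The largest bag has 5 vertices, giving width 4; this decomposition certifies tw(G) ≤ 4. Conversely, {1, 4, 5, 8, 9} is a clique of size 5, and the vertices of any clique must share a bag in every tree decomposition; so some bag has ≥ 5 vertices and tw(G) ≥ 4. Therefore the treewidth is 4.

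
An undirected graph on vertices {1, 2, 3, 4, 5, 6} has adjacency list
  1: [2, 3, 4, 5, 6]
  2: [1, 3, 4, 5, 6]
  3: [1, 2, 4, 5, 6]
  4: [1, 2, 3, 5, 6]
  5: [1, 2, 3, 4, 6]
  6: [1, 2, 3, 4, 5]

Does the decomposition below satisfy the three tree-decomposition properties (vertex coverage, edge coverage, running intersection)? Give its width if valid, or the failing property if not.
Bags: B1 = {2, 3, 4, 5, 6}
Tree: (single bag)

A tree decomposition must satisfy three properties: every vertex lies in some bag; for every edge, both endpoints lie together in some bag; and for every vertex, the bags containing it form a connected subtree. Here vertex 1 appears in no bag, so the decomposition is invalid.

No — vertex 1 appears in no bag.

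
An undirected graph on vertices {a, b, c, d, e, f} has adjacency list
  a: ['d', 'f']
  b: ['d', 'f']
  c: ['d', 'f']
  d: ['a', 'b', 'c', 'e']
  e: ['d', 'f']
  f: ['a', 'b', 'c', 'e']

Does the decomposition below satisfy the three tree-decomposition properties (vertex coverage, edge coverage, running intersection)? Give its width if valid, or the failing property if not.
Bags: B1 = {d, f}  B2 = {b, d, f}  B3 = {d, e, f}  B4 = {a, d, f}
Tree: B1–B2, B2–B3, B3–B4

A tree decomposition must satisfy three properties: every vertex lies in some bag; for every edge, both endpoints lie together in some bag; and for every vertex, the bags containing it form a connected subtree. Here vertex c appears in no bag, so the decomposition is invalid.

No — vertex c appears in no bag.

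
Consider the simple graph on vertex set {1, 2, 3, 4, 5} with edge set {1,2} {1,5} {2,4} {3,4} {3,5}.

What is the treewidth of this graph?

A width-2 tree decomposition is:
Bags: B1 = {1, 3, 5}  B2 = {1, 3, 4}  B3 = {1, 2, 4}
Tree: B1–B2, B2–B3
The largest bag has 3 vertices, giving width 2; this decomposition certifies tw(G) ≤ 2. The edges 1–5–3–4–2–1 form a cycle, so G is not a tree and its treewidth is at least 2. Hence tw(G) = 2 exactly.

2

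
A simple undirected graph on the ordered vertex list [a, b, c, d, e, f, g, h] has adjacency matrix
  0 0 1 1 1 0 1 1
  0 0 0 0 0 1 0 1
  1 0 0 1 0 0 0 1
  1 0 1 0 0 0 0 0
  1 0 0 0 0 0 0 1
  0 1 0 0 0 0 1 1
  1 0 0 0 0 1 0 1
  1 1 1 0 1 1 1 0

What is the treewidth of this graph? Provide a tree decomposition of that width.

Every bag has size at most 3, so the width is 3 − 1 = 2 and tw(G) ≤ 2. On the other hand G contains the 3-clique {a, c, d}. A clique must lie in a single bag of any decomposition, so no decomposition can have width below 2. Therefore the treewidth is 2.

Treewidth 2.
Bags: B1 = {a, g, h}  B2 = {a, e, h}  B3 = {a, c, h}  B4 = {f, g, h}  B5 = {b, f, h}  B6 = {a, c, d}
Tree: B1–B2, B2–B3, B1–B4, B4–B5, B3–B6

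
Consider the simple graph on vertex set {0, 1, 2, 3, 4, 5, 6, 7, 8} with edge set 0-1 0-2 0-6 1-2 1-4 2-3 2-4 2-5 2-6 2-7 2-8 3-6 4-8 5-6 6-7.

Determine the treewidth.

A width-2 tree decomposition is:
Bags: B1 = {0, 1, 2}  B2 = {0, 2, 6}  B3 = {2, 5, 6}  B4 = {2, 3, 6}  B5 = {2, 6, 7}  B6 = {1, 2, 4}  B7 = {2, 4, 8}
Tree: B1–B2, B2–B3, B3–B4, B3–B5, B1–B6, B6–B7
Every bag has size at most 3, so the width is 3 − 1 = 2 and tw(G) ≤ 2. On the other hand G contains the 3-clique {2, 4, 8}. A clique must lie in a single bag of any decomposition, so no decomposition can have width below 2. Hence tw(G) = 2 exactly.

2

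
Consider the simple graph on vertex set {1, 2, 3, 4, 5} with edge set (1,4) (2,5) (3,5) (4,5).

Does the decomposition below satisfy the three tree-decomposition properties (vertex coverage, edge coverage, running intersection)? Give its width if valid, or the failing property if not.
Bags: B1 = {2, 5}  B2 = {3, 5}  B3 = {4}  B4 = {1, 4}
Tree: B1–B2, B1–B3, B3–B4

No — edge (5,4) lies in no bag.

A tree decomposition must satisfy three properties: every vertex lies in some bag; for every edge, both endpoints lie together in some bag; and for every vertex, the bags containing it form a connected subtree. Here edge (5,4) lies in no bag, so the decomposition is invalid.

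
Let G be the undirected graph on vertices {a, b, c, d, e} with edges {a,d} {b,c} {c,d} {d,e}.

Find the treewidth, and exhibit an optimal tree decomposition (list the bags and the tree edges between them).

Treewidth 1.
Bags: B1 = {a, d}  B2 = {c, d}  B3 = {b, c}  B4 = {d, e}
Tree: B1–B2, B2–B3, B2–B4

Every bag has size at most 2, so the width is 2 − 1 = 1 and tw(G) ≤ 1. Since G has at least one edge (e.g. d–a), it is not an edgeless graph, so tw(G) ≥ 1. The upper and lower bounds meet at 1, so that is the treewidth.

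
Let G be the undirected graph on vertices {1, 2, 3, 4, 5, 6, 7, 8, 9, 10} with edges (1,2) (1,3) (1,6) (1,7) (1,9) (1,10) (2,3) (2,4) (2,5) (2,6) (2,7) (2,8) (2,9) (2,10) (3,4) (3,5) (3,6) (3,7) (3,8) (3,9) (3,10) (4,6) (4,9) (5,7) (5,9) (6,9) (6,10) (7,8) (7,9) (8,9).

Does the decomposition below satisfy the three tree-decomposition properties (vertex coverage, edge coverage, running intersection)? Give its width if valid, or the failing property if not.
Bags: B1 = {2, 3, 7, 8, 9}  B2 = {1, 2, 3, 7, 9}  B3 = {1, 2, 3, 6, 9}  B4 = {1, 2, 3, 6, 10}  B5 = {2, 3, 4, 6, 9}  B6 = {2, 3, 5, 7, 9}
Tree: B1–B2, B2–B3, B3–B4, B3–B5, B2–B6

Every vertex of G appears in some bag (union = {1, 2, 3, 4, 5, 6, 7, 8, 9, 10}); every edge is covered by a bag; and for each vertex v the set of bags containing v is connected in the bag tree. The decomposition is therefore valid. The largest bag has 5 vertices, so the width is 4.

Yes; width 4.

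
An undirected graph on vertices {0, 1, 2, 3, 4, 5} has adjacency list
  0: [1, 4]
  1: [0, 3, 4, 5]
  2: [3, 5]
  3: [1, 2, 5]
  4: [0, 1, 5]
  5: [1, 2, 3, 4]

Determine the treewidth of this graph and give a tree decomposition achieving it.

The largest bag has 3 vertices, giving width 2; this decomposition certifies tw(G) ≤ 2. Conversely, {1, 3, 5} is a clique of size 3, and the vertices of any clique must share a bag in every tree decomposition; so some bag has ≥ 3 vertices and tw(G) ≥ 2. Hence tw(G) = 2 exactly.

Treewidth 2.
Bags: B1 = {2, 3, 5}  B2 = {1, 3, 5}  B3 = {1, 4, 5}  B4 = {0, 1, 4}
Tree: B1–B2, B2–B3, B3–B4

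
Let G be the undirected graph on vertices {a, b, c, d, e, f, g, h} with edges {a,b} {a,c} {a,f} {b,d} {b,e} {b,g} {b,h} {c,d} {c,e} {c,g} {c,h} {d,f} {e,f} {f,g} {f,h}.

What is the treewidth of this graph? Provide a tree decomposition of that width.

Treewidth 3.
One optimal decomposition is:
Bags: B1 = {b, c, e, f}  B2 = {b, c, d, f}  B3 = {a, b, c, f}  B4 = {b, c, f, g}  B5 = {b, c, f, h}
Tree: B1–B2, B2–B3, B3–B4, B4–B5

Each bag holds 4 vertices, so the decomposition has width 3, which upper-bounds the treewidth. For the lower bound: the 4 vertex sets {b,e}, {c,d}, {f}, {a} are disjoint, each induces a connected subgraph, and every pair is joined by at least one edge of G. Contracting each set to a single vertex therefore yields K_{4} as a minor, and since treewidth is minor-monotone, tw(G) ≥ tw(K_{4}) = 3. Combining the bounds, tw(G) = 3.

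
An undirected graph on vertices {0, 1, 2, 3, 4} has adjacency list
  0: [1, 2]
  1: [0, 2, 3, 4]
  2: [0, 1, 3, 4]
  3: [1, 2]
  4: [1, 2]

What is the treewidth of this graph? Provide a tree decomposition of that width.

Each bag holds 3 vertices, so the decomposition has width 2, which upper-bounds the treewidth. For the lower bound, the 3 vertices {0, 1, 2} are pairwise adjacent, and any tree decomposition puts a clique entirely inside one bag — forcing width ≥ 2. Hence tw(G) = 2 exactly.

Treewidth 2.
One such decomposition:
Bags: B1 = {1, 2, 4}  B2 = {1, 2, 3}  B3 = {0, 1, 2}
Tree: B1–B2, B1–B3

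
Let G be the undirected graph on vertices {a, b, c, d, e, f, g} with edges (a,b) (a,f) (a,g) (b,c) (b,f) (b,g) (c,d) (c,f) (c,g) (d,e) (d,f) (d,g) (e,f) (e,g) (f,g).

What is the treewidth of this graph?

3

A width-3 tree decomposition is:
Bags: B1 = {a, b, f, g}  B2 = {b, c, f, g}  B3 = {c, d, f, g}  B4 = {d, e, f, g}
Tree: B1–B2, B2–B3, B3–B4
Each bag holds 4 vertices, so the decomposition has width 3, which upper-bounds the treewidth. On the other hand G contains the 4-clique {d, e, f, g}. A clique must lie in a single bag of any decomposition, so no decomposition can have width below 3. Combining the bounds, tw(G) = 3.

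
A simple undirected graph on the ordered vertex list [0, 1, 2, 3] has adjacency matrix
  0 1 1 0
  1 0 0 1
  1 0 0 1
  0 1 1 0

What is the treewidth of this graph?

A width-2 tree decomposition is:
Bags: B1 = {0, 2, 3}  B2 = {0, 1, 3}
Tree: B1–B2
Every bag has size at most 3, so the width is 3 − 1 = 2 and tw(G) ≤ 2. For the lower bound, G contains the cycle 3–2–0–1–3, so G is not a forest; only forests have treewidth ≤ 1, hence tw(G) ≥ 2. Combining the bounds, tw(G) = 2.

2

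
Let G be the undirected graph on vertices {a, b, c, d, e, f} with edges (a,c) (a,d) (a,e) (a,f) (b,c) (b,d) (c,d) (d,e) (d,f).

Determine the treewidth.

2

A width-2 tree decomposition is:
Bags: B1 = {a, d, e}  B2 = {a, d, f}  B3 = {a, c, d}  B4 = {b, c, d}
Tree: B1–B2, B1–B3, B3–B4
Every bag has size at most 3, so the width is 3 − 1 = 2 and tw(G) ≤ 2. Conversely, {a, d, e} is a clique of size 3, and the vertices of any clique must share a bag in every tree decomposition; so some bag has ≥ 3 vertices and tw(G) ≥ 2. The upper and lower bounds meet at 2, so that is the treewidth.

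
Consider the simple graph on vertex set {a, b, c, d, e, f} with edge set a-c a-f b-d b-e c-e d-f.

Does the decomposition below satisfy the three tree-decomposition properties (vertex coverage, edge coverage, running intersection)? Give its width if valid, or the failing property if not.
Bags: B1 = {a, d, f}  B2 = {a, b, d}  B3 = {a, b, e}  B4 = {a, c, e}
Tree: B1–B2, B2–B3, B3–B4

Yes; width 2.

Every vertex of G appears in some bag (union = {a, b, c, d, e, f}); every edge is covered by a bag; and for each vertex v the set of bags containing v is connected in the bag tree. The decomposition is therefore valid. The largest bag has 3 vertices, so the width is 2.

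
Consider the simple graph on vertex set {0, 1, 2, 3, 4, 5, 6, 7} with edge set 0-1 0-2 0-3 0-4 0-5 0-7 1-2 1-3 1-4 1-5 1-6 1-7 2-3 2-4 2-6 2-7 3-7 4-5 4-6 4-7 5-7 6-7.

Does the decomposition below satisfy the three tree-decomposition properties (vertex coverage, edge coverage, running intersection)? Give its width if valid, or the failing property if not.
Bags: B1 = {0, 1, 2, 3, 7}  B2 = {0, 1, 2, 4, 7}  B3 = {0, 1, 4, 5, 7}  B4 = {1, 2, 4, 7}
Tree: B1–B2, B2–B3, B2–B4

No — vertex 6 appears in no bag.

A tree decomposition must satisfy three properties: every vertex lies in some bag; for every edge, both endpoints lie together in some bag; and for every vertex, the bags containing it form a connected subtree. Here vertex 6 appears in no bag, so the decomposition is invalid.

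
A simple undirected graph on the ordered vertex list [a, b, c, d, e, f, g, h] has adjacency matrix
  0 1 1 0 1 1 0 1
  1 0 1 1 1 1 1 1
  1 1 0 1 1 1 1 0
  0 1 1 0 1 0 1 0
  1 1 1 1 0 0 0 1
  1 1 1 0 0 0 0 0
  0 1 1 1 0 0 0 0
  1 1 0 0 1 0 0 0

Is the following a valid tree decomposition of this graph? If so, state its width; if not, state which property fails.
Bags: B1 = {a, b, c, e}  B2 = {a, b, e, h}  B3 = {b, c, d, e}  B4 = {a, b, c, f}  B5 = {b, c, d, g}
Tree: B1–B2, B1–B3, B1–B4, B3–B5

Yes; width 3.

Every vertex of G appears in some bag (union = {a, b, c, d, e, f, g, h}); every edge is covered by a bag; and for each vertex v the set of bags containing v is connected in the bag tree. The decomposition is therefore valid. The largest bag has 4 vertices, so the width is 3.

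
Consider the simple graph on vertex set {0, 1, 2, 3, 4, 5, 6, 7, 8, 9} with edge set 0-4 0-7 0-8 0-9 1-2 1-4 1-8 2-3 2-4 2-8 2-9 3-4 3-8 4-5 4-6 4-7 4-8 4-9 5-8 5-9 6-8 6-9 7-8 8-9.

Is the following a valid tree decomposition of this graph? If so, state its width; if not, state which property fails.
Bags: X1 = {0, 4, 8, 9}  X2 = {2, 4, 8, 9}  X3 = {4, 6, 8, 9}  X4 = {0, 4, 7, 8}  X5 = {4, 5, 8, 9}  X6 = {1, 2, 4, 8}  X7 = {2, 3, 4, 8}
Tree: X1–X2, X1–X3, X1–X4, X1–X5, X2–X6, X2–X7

Every vertex of G appears in some bag (union = {0, 1, 2, 3, 4, 5, 6, 7, 8, 9}); every edge is covered by a bag; and for each vertex v the set of bags containing v is connected in the bag tree. The decomposition is therefore valid. The largest bag has 4 vertices, so the width is 3.

Yes; width 3.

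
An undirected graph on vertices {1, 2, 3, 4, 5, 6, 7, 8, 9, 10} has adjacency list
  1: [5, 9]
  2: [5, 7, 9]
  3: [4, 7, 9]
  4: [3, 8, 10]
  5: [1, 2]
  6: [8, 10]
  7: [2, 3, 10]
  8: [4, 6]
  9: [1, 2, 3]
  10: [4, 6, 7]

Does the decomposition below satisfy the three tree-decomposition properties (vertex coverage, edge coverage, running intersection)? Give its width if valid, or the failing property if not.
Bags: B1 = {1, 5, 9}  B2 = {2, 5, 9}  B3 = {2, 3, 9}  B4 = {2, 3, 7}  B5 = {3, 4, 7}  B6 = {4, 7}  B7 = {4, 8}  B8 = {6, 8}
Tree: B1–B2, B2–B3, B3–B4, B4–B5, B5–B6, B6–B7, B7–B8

No — vertex 10 appears in no bag.

A tree decomposition must satisfy three properties: every vertex lies in some bag; for every edge, both endpoints lie together in some bag; and for every vertex, the bags containing it form a connected subtree. Here vertex 10 appears in no bag, so the decomposition is invalid.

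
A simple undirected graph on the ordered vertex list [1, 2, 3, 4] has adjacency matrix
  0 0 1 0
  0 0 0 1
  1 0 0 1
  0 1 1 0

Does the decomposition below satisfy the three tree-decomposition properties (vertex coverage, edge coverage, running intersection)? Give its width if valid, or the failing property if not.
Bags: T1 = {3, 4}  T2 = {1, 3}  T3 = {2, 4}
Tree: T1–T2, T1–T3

Vertex coverage: the bags together contain {1, 2, 3, 4}, the full vertex set. Edge coverage: each edge of G has both endpoints in at least one bag. Running intersection: for every vertex, the bags containing it form a connected subtree. All three properties hold, so this is a valid tree decomposition of width max|bag| − 1 = 1, and hence tw(G) ≤ 1.

Yes; width 1.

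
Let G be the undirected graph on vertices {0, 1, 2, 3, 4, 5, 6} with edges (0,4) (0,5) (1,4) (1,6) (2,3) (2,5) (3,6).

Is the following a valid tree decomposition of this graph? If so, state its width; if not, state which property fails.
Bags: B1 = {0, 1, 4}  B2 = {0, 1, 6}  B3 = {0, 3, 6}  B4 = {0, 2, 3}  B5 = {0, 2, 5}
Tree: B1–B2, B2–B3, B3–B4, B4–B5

Yes; width 2.

Every vertex of G appears in some bag (union = {0, 1, 2, 3, 4, 5, 6}); every edge is covered by a bag; and for each vertex v the set of bags containing v is connected in the bag tree. The decomposition is therefore valid. The largest bag has 3 vertices, so the width is 2.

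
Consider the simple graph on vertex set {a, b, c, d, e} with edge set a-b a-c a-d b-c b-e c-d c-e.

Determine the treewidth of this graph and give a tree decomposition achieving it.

The largest bag has 3 vertices, giving width 2; this decomposition certifies tw(G) ≤ 2. On the other hand G contains the 3-clique {b, c, e}. A clique must lie in a single bag of any decomposition, so no decomposition can have width below 2. The upper and lower bounds meet at 2, so that is the treewidth.

Treewidth 2.
Bags: B1 = {a, c, d}  B2 = {a, b, c}  B3 = {b, c, e}
Tree: B1–B2, B2–B3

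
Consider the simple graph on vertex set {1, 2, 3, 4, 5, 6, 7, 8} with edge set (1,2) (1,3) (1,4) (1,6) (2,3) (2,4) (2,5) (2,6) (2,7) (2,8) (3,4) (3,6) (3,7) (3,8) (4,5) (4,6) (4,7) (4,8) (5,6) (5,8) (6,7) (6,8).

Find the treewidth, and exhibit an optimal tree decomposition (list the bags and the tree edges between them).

Treewidth 4.
One optimal decomposition is:
Bags: B1 = {2, 3, 4, 6, 8}  B2 = {1, 2, 3, 4, 6}  B3 = {2, 4, 5, 6, 8}  B4 = {2, 3, 4, 6, 7}
Tree: B1–B2, B1–B3, B1–B4

The largest bag has 5 vertices, giving width 4; this decomposition certifies tw(G) ≤ 4. On the other hand G contains the 5-clique {2, 3, 4, 6, 8}. A clique must lie in a single bag of any decomposition, so no decomposition can have width below 4. Therefore the treewidth is 4.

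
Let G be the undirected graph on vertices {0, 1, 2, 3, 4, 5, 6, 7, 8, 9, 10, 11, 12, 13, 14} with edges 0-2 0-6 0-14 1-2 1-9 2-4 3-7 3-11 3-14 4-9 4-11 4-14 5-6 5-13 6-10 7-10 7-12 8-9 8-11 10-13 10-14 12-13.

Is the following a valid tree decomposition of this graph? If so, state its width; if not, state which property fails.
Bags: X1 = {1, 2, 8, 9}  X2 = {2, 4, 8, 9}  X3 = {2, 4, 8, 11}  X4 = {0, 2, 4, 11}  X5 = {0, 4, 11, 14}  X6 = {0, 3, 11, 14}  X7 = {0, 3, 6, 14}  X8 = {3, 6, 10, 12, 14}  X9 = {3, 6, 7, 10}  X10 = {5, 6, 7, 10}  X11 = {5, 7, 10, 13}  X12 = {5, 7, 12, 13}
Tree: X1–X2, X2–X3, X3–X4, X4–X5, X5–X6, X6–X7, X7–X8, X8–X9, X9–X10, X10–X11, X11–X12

A tree decomposition must satisfy three properties: every vertex lies in some bag; for every edge, both endpoints lie together in some bag; and for every vertex, the bags containing it form a connected subtree. Here bags containing vertex 12 are not connected in the tree, so the decomposition is invalid.

No — bags containing vertex 12 are not connected in the tree.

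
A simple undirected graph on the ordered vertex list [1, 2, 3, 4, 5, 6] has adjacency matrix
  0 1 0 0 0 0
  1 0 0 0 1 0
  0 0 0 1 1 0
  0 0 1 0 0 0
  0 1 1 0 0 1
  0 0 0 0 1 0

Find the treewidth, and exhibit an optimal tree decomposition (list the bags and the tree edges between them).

Treewidth 1.
Bags: B1 = {3, 4}  B2 = {3, 5}  B3 = {5, 6}  B4 = {2, 5}  B5 = {1, 2}
Tree: B1–B2, B2–B3, B3–B4, B4–B5

Each bag holds 2 vertices, so the decomposition has width 1, which upper-bounds the treewidth. Any graph with an edge has treewidth ≥ 1, and G has the edge 3–4. Combining the bounds, tw(G) = 1.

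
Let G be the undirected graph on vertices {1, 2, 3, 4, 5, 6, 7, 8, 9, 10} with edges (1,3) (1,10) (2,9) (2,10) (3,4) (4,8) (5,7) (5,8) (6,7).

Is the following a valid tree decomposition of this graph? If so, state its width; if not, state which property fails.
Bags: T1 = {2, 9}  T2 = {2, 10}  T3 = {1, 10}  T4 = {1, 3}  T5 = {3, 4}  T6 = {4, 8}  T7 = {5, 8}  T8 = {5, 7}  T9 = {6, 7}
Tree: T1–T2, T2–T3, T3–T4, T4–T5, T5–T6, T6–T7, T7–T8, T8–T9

Vertex coverage: the bags together contain {1, 2, 3, 4, 5, 6, 7, 8, 9, 10}, the full vertex set. Edge coverage: each edge of G has both endpoints in at least one bag. Running intersection: for every vertex, the bags containing it form a connected subtree. All three properties hold, so this is a valid tree decomposition of width max|bag| − 1 = 1, and hence tw(G) ≤ 1.

Yes; width 1.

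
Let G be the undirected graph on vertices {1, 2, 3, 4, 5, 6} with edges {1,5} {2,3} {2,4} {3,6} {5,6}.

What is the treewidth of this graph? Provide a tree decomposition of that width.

Treewidth 1.
Bags: B1 = {2, 4}  B2 = {2, 3}  B3 = {3, 6}  B4 = {5, 6}  B5 = {1, 5}
Tree: B1–B2, B2–B3, B3–B4, B4–B5

The largest bag has 2 vertices, giving width 1; this decomposition certifies tw(G) ≤ 1. G has an edge, so its treewidth is at least 1. Combining the bounds, tw(G) = 1.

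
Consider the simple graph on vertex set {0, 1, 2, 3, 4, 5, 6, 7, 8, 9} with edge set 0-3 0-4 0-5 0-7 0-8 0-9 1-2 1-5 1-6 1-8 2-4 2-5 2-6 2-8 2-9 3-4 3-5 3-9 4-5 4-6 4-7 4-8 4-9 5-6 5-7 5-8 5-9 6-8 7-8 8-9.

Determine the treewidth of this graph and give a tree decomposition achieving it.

Treewidth 4.
One such decomposition:
Bags: B1 = {0, 4, 5, 8, 9}  B2 = {0, 3, 4, 5, 9}  B3 = {2, 4, 5, 8, 9}  B4 = {0, 4, 5, 7, 8}  B5 = {2, 4, 5, 6, 8}  B6 = {1, 2, 5, 6, 8}
Tree: B1–B2, B1–B3, B1–B4, B3–B5, B5–B6

Every bag has size at most 5, so the width is 5 − 1 = 4 and tw(G) ≤ 4. On the other hand G contains the 5-clique {1, 2, 5, 6, 8}. A clique must lie in a single bag of any decomposition, so no decomposition can have width below 4. The upper and lower bounds meet at 4, so that is the treewidth.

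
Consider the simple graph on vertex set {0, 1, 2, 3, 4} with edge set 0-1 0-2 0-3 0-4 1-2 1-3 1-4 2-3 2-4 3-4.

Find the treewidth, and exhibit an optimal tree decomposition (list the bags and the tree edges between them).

A single bag containing all 5 vertices is trivially a valid decomposition of width 4. Conversely, {0, 1, 2, 3, 4} is a clique of size 5, and the vertices of any clique must share a bag in every tree decomposition; so some bag has ≥ 5 vertices and tw(G) ≥ 4. Therefore the treewidth is 4.

Treewidth 4.
Bags: B1 = {0, 1, 2, 3, 4}
Tree: (single bag)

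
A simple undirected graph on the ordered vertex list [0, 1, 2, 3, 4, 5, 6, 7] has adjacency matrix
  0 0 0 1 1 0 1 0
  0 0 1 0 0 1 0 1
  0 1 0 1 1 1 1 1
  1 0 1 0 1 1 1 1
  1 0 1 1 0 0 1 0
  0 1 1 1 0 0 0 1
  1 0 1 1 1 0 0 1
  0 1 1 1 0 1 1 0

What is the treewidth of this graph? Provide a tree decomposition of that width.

Treewidth 3.
One such decomposition:
Bags: B1 = {2, 3, 6, 7}  B2 = {2, 3, 4, 6}  B3 = {2, 3, 5, 7}  B4 = {1, 2, 5, 7}  B5 = {0, 3, 4, 6}
Tree: B1–B2, B1–B3, B3–B4, B2–B5

Every bag has size at most 4, so the width is 4 − 1 = 3 and tw(G) ≤ 3. Conversely, {0, 3, 4, 6} is a clique of size 4, and the vertices of any clique must share a bag in every tree decomposition; so some bag has ≥ 4 vertices and tw(G) ≥ 3. The upper and lower bounds meet at 3, so that is the treewidth.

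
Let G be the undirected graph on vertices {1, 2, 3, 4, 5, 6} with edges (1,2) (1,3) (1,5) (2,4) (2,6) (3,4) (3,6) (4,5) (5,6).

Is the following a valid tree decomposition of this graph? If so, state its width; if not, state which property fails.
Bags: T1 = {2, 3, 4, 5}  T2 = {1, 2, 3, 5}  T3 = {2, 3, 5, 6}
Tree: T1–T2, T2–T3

Vertex coverage: the bags together contain {1, 2, 3, 4, 5, 6}, the full vertex set. Edge coverage: each edge of G has both endpoints in at least one bag. Running intersection: for every vertex, the bags containing it form a connected subtree. All three properties hold, so this is a valid tree decomposition of width max|bag| − 1 = 3, and hence tw(G) ≤ 3.

Yes; width 3.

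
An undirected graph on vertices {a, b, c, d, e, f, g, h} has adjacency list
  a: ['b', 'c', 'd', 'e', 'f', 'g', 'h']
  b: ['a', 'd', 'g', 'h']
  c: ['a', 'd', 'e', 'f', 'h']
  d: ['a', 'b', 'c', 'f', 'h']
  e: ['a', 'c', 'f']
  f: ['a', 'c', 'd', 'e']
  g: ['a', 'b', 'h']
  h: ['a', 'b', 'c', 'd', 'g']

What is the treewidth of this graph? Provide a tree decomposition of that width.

Treewidth 3.
Bags: B1 = {a, c, d, h}  B2 = {a, c, d, f}  B3 = {a, c, e, f}  B4 = {a, b, d, h}  B5 = {a, b, g, h}
Tree: B1–B2, B2–B3, B1–B4, B4–B5

Every bag has size at most 4, so the width is 4 − 1 = 3 and tw(G) ≤ 3. For the lower bound, the 4 vertices {a, c, d, h} are pairwise adjacent, and any tree decomposition puts a clique entirely inside one bag — forcing width ≥ 3. Hence tw(G) = 3 exactly.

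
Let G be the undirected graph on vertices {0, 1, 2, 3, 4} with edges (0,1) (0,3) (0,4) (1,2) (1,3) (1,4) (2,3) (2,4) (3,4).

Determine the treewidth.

A width-3 tree decomposition is:
Bags: B1 = {0, 1, 3, 4}  B2 = {1, 2, 3, 4}
Tree: B1–B2
Each bag holds 4 vertices, so the decomposition has width 3, which upper-bounds the treewidth. Conversely, {0, 1, 3, 4} is a clique of size 4, and the vertices of any clique must share a bag in every tree decomposition; so some bag has ≥ 4 vertices and tw(G) ≥ 3. The upper and lower bounds meet at 3, so that is the treewidth.

3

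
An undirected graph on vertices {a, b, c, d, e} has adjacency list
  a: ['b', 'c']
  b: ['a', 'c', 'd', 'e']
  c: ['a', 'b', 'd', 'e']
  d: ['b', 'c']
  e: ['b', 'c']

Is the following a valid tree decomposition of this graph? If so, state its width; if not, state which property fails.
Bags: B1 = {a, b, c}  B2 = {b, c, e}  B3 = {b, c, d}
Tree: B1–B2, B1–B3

Yes; width 2.

Vertex coverage: the bags together contain {a, b, c, d, e}, the full vertex set. Edge coverage: each edge of G has both endpoints in at least one bag. Running intersection: for every vertex, the bags containing it form a connected subtree. All three properties hold, so this is a valid tree decomposition of width max|bag| − 1 = 2, and hence tw(G) ≤ 2.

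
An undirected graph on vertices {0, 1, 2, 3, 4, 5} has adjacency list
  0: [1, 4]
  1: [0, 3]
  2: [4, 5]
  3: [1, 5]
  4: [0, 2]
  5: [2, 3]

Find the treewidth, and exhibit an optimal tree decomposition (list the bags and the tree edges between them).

Every bag has size at most 3, so the width is 3 − 1 = 2 and tw(G) ≤ 2. Since 2–5–3–1–0–4–2 is a cycle in G, G is not acyclic. Forests are exactly the graphs of treewidth ≤ 1, so tw(G) ≥ 2. Combining the bounds, tw(G) = 2.

Treewidth 2.
One such decomposition:
Bags: B1 = {2, 3, 5}  B2 = {1, 2, 3}  B3 = {0, 1, 2}  B4 = {0, 2, 4}
Tree: B1–B2, B2–B3, B3–B4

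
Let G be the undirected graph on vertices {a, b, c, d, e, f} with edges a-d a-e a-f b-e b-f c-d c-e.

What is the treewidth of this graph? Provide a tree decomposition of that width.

Treewidth 2.
One optimal decomposition is:
Bags: B1 = {b, e, f}  B2 = {a, e, f}  B3 = {a, c, e}  B4 = {a, c, d}
Tree: B1–B2, B2–B3, B3–B4

Each bag holds 3 vertices, so the decomposition has width 2, which upper-bounds the treewidth. The edges b–f–a–e–b form a cycle, so G is not a tree and its treewidth is at least 2. The upper and lower bounds meet at 2, so that is the treewidth.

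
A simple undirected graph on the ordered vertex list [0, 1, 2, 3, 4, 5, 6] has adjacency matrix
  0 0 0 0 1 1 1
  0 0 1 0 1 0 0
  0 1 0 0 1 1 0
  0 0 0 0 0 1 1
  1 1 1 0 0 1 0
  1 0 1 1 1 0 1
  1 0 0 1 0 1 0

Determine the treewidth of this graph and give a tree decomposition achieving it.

Treewidth 2.
One such decomposition:
Bags: B1 = {0, 4, 5}  B2 = {0, 5, 6}  B3 = {2, 4, 5}  B4 = {1, 2, 4}  B5 = {3, 5, 6}
Tree: B1–B2, B1–B3, B3–B4, B2–B5

The largest bag has 3 vertices, giving width 2; this decomposition certifies tw(G) ≤ 2. For the lower bound, the 3 vertices {1, 2, 4} are pairwise adjacent, and any tree decomposition puts a clique entirely inside one bag — forcing width ≥ 2. Hence tw(G) = 2 exactly.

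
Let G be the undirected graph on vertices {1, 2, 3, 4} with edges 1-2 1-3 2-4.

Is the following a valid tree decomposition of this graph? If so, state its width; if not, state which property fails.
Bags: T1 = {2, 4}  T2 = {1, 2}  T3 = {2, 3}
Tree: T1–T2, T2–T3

A tree decomposition must satisfy three properties: every vertex lies in some bag; for every edge, both endpoints lie together in some bag; and for every vertex, the bags containing it form a connected subtree. Here edge (1,3) lies in no bag, so the decomposition is invalid.

No — edge (1,3) lies in no bag.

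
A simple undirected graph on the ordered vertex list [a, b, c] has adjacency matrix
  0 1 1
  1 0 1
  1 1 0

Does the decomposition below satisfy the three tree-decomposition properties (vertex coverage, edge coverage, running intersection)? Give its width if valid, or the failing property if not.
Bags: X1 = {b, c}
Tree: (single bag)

No — vertex a appears in no bag.

A tree decomposition must satisfy three properties: every vertex lies in some bag; for every edge, both endpoints lie together in some bag; and for every vertex, the bags containing it form a connected subtree. Here vertex a appears in no bag, so the decomposition is invalid.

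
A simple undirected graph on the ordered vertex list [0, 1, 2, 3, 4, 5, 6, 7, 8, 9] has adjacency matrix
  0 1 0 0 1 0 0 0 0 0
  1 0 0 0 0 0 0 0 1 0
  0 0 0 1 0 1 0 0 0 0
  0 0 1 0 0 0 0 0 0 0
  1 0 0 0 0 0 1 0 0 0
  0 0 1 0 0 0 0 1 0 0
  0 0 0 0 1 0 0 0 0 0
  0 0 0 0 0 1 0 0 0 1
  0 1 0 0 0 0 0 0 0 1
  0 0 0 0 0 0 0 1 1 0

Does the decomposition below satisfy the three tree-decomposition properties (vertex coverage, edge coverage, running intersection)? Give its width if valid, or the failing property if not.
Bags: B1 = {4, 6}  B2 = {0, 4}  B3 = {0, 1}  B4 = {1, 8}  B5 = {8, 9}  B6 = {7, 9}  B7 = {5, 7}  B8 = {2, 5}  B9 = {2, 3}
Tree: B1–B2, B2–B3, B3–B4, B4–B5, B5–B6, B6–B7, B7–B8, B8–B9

Vertex coverage: the bags together contain {0, 1, 2, 3, 4, 5, 6, 7, 8, 9}, the full vertex set. Edge coverage: each edge of G has both endpoints in at least one bag. Running intersection: for every vertex, the bags containing it form a connected subtree. All three properties hold, so this is a valid tree decomposition of width max|bag| − 1 = 1, and hence tw(G) ≤ 1.

Yes; width 1.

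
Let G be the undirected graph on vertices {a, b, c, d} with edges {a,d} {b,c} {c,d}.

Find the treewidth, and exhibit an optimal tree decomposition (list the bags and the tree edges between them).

Each bag holds 2 vertices, so the decomposition has width 1, which upper-bounds the treewidth. Any graph with an edge has treewidth ≥ 1, and G has the edge a–d. The upper and lower bounds meet at 1, so that is the treewidth.

Treewidth 1.
One optimal decomposition is:
Bags: B1 = {a, d}  B2 = {c, d}  B3 = {b, c}
Tree: B1–B2, B2–B3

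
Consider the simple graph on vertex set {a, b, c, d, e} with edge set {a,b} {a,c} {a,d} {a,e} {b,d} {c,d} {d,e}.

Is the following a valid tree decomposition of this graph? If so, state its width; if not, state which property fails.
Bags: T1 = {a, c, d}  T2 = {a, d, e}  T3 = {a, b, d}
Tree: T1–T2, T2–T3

Vertex coverage: the bags together contain {a, b, c, d, e}, the full vertex set. Edge coverage: each edge of G has both endpoints in at least one bag. Running intersection: for every vertex, the bags containing it form a connected subtree. All three properties hold, so this is a valid tree decomposition of width max|bag| − 1 = 2, and hence tw(G) ≤ 2.

Yes; width 2.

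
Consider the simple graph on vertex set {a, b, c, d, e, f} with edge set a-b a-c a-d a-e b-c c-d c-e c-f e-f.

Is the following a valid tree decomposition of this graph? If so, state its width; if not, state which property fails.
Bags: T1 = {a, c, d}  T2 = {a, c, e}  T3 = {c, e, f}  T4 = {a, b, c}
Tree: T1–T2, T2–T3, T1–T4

Yes; width 2.

Vertex coverage: the bags together contain {a, b, c, d, e, f}, the full vertex set. Edge coverage: each edge of G has both endpoints in at least one bag. Running intersection: for every vertex, the bags containing it form a connected subtree. All three properties hold, so this is a valid tree decomposition of width max|bag| − 1 = 2, and hence tw(G) ≤ 2.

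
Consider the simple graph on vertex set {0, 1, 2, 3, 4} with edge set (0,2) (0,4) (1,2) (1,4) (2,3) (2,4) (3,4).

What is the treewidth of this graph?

A width-2 tree decomposition is:
Bags: B1 = {2, 3, 4}  B2 = {0, 2, 4}  B3 = {1, 2, 4}
Tree: B1–B2, B2–B3
Each bag holds 3 vertices, so the decomposition has width 2, which upper-bounds the treewidth. On the other hand G contains the 3-clique {0, 2, 4}. A clique must lie in a single bag of any decomposition, so no decomposition can have width below 2. Therefore the treewidth is 2.

2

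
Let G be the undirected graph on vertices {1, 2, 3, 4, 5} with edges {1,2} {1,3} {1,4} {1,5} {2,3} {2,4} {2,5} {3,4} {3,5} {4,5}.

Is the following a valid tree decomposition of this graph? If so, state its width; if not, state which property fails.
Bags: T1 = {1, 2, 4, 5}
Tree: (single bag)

No — vertex 3 appears in no bag.

A tree decomposition must satisfy three properties: every vertex lies in some bag; for every edge, both endpoints lie together in some bag; and for every vertex, the bags containing it form a connected subtree. Here vertex 3 appears in no bag, so the decomposition is invalid.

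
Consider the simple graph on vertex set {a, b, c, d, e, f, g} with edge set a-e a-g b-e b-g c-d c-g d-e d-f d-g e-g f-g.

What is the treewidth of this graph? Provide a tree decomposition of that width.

The largest bag has 3 vertices, giving width 2; this decomposition certifies tw(G) ≤ 2. On the other hand G contains the 3-clique {d, e, g}. A clique must lie in a single bag of any decomposition, so no decomposition can have width below 2. Hence tw(G) = 2 exactly.

Treewidth 2.
One optimal decomposition is:
Bags: B1 = {c, d, g}  B2 = {d, e, g}  B3 = {a, e, g}  B4 = {b, e, g}  B5 = {d, f, g}
Tree: B1–B2, B2–B3, B2–B4, B1–B5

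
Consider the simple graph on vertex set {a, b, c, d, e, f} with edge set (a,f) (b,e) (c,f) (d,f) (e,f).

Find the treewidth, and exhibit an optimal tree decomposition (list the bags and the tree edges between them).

Each bag holds 2 vertices, so the decomposition has width 1, which upper-bounds the treewidth. Any graph with an edge has treewidth ≥ 1, and G has the edge e–b. The upper and lower bounds meet at 1, so that is the treewidth.

Treewidth 1.
One such decomposition:
Bags: B1 = {b, e}  B2 = {e, f}  B3 = {d, f}  B4 = {a, f}  B5 = {c, f}
Tree: B1–B2, B2–B3, B3–B4, B4–B5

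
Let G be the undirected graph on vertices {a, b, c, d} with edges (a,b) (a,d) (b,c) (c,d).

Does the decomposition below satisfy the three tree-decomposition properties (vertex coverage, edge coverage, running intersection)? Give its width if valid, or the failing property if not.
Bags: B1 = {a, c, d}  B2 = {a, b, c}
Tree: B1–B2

Every vertex of G appears in some bag (union = {a, b, c, d}); every edge is covered by a bag; and for each vertex v the set of bags containing v is connected in the bag tree. The decomposition is therefore valid. The largest bag has 3 vertices, so the width is 2.

Yes; width 2.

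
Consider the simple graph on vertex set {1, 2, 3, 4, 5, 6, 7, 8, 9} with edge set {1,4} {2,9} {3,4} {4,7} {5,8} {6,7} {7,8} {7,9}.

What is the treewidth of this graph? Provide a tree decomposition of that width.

The largest bag has 2 vertices, giving width 1; this decomposition certifies tw(G) ≤ 1. Since G has at least one edge (e.g. 7–8), it is not an edgeless graph, so tw(G) ≥ 1. Combining the bounds, tw(G) = 1.

Treewidth 1.
One such decomposition:
Bags: B1 = {7, 8}  B2 = {4, 7}  B3 = {3, 4}  B4 = {6, 7}  B5 = {5, 8}  B6 = {7, 9}  B7 = {1, 4}  B8 = {2, 9}
Tree: B1–B2, B2–B3, B2–B4, B1–B5, B4–B6, B2–B7, B6–B8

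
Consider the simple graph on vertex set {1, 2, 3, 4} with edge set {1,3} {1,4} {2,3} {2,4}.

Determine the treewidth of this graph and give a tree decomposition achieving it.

Treewidth 2.
Bags: B1 = {1, 2, 3}  B2 = {1, 2, 4}
Tree: B1–B2

Every bag has size at most 3, so the width is 3 − 1 = 2 and tw(G) ≤ 2. For the lower bound, G contains the cycle 1–3–2–4–1, so G is not a forest; only forests have treewidth ≤ 1, hence tw(G) ≥ 2. Hence tw(G) = 2 exactly.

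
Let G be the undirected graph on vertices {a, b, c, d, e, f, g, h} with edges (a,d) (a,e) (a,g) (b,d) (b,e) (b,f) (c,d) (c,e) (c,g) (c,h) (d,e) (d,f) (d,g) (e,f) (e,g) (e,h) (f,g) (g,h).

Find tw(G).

3

A width-3 tree decomposition is:
Bags: B1 = {c, d, e, g}  B2 = {d, e, f, g}  B3 = {a, d, e, g}  B4 = {c, e, g, h}  B5 = {b, d, e, f}
Tree: B1–B2, B1–B3, B1–B4, B2–B5
Each bag holds 4 vertices, so the decomposition has width 3, which upper-bounds the treewidth. Conversely, {d, e, f, g} is a clique of size 4, and the vertices of any clique must share a bag in every tree decomposition; so some bag has ≥ 4 vertices and tw(G) ≥ 3. Hence tw(G) = 3 exactly.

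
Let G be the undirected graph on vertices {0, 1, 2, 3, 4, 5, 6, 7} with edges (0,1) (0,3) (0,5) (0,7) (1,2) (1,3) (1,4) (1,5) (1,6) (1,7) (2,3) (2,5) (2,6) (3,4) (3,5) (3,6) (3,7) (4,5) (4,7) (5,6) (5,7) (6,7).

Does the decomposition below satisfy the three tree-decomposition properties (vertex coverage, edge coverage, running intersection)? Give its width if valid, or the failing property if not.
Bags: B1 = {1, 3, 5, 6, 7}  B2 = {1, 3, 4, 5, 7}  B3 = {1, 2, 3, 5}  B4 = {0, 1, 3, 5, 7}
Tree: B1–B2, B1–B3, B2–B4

No — edge (6,2) lies in no bag.

A tree decomposition must satisfy three properties: every vertex lies in some bag; for every edge, both endpoints lie together in some bag; and for every vertex, the bags containing it form a connected subtree. Here edge (6,2) lies in no bag, so the decomposition is invalid.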